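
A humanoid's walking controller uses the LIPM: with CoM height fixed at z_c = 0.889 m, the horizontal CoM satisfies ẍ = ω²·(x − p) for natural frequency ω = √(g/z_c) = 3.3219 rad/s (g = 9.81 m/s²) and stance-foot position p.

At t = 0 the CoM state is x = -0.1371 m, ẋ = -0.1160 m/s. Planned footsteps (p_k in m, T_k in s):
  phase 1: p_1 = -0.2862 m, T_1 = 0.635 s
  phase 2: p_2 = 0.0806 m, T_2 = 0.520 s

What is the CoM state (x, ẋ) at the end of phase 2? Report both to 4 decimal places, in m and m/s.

x = 1.6658, ẋ = 5.4694

phase 1: p=-0.2862, T=0.635, ωT=2.109406, cosh=4.182329, sinh=4.061019; start (x,ẋ)=(-0.137100, -0.116000) → end (x,ẋ)=(0.195575, 1.526253)
phase 2: p=0.0806, T=0.520, ωT=1.727388, cosh=2.901844, sinh=2.724096; start (x,ẋ)=(0.195575, 1.526253) → end (x,ẋ)=(1.665832, 5.469381)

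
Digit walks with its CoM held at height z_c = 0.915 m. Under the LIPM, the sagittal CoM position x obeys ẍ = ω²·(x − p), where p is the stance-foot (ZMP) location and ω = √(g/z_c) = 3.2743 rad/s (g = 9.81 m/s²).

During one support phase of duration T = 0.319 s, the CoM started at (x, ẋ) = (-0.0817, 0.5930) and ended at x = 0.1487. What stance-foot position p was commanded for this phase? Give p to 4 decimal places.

p = -0.0899

ωT = 3.2743·0.319 = 1.044502; cosh(ωT) = 1.596925, sinh(ωT) = 1.245057
x(T) = p + (x₀−p)·cosh(ωT) + (ẋ₀/ω)·sinh(ωT) ⇒ p·(1 − cosh) = x(T) − x₀·cosh − (ẋ₀/ω)·sinh
numerator   = 0.1487 − (-0.0817)·1.596925 − (0.5930/3.2743)·1.245057 = 0.053680
denominator = 1 − 1.596925 = -0.596925
p = 0.053680 / -0.596925 = -0.0899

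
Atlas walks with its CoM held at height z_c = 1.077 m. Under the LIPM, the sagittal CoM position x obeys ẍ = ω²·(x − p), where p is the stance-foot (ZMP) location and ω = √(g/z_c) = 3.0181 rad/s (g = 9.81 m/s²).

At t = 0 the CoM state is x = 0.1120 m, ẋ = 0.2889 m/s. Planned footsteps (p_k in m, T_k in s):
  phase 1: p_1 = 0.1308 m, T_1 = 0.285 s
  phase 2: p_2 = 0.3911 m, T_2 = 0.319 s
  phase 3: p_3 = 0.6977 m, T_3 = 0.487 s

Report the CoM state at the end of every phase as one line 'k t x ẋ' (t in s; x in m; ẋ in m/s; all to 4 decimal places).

1 0.2850 0.1975 0.3475
2 0.6040 0.2294 -0.1323
3 1.0910 -0.4647 -3.2135

phase 1: p=0.1308, T=0.285, ωT=0.860158, cosh=1.393315, sinh=0.970220; start (x,ẋ)=(0.112000, 0.288900) → end (x,ẋ)=(0.197478, 0.347478)
phase 2: p=0.3911, T=0.319, ωT=0.962774, cosh=1.500392, sinh=1.118559; start (x,ẋ)=(0.197478, 0.347478) → end (x,ẋ)=(0.229372, -0.132301)
phase 3: p=0.6977, T=0.487, ωT=1.469815, cosh=2.289199, sinh=2.059231; start (x,ẋ)=(0.229372, -0.132301) → end (x,ẋ)=(-0.464665, -3.213507)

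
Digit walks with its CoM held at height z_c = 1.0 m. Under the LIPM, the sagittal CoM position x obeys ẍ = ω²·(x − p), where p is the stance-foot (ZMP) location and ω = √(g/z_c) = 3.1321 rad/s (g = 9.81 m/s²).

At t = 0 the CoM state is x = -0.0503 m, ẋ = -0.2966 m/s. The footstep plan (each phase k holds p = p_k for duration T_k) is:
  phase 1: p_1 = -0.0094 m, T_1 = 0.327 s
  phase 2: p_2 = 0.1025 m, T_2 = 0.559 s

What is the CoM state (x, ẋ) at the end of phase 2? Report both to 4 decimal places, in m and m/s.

x = -1.3152, ẋ = -4.3901

phase 1: p=-0.0094, T=0.327, ωT=1.024197, cosh=1.571971, sinh=1.212886; start (x,ẋ)=(-0.050300, -0.296600) → end (x,ẋ)=(-0.188550, -0.621621)
phase 2: p=0.1025, T=0.559, ωT=1.750844, cosh=2.966544, sinh=2.792917; start (x,ẋ)=(-0.188550, -0.621621) → end (x,ẋ)=(-1.315217, -4.390084)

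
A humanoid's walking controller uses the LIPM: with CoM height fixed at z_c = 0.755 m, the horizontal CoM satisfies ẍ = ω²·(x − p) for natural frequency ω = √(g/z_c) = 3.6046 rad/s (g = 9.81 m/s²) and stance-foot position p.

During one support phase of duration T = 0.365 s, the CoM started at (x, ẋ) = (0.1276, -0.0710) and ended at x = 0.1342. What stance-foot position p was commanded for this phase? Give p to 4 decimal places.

ωT = 3.6046·0.365 = 1.315679; cosh(ωT) = 1.997787, sinh(ωT) = 1.729494
x(T) = p + (x₀−p)·cosh(ωT) + (ẋ₀/ω)·sinh(ωT) ⇒ p·(1 − cosh) = x(T) − x₀·cosh − (ẋ₀/ω)·sinh
numerator   = 0.1342 − (0.1276)·1.997787 − (-0.0710/3.6046)·1.729494 = -0.086652
denominator = 1 − 1.997787 = -0.997787
p = -0.086652 / -0.997787 = 0.0868

p = 0.0868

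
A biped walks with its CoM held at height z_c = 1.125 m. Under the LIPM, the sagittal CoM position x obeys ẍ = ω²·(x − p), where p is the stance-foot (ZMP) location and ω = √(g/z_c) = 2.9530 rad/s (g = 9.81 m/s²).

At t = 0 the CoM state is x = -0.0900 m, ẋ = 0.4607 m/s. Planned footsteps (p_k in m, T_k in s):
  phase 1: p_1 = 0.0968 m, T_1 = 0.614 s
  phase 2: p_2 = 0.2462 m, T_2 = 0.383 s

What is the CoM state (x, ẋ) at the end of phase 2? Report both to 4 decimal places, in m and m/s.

x = -0.3108, ẋ = -1.4492

phase 1: p=0.0968, T=0.614, ωT=1.813142, cosh=3.146409, sinh=2.983268; start (x,ẋ)=(-0.090000, 0.460700) → end (x,ẋ)=(-0.025527, -0.196081)
phase 2: p=0.2462, T=0.383, ωT=1.130999, cosh=1.710731, sinh=1.388020; start (x,ẋ)=(-0.025527, -0.196081) → end (x,ẋ)=(-0.310817, -1.449203)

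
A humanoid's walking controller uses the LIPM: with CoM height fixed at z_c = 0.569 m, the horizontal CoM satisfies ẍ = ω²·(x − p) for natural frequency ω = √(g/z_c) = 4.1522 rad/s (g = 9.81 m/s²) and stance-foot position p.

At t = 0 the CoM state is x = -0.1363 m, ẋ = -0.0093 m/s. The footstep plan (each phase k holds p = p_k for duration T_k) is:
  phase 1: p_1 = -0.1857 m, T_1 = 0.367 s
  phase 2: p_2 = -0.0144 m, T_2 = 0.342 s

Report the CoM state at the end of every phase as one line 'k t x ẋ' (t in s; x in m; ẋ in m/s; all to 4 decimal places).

1 0.3670 -0.0718 0.4260
2 0.7090 0.0597 0.4682

phase 1: p=-0.1857, T=0.367, ωT=1.523857, cosh=2.403883, sinh=2.186013; start (x,ẋ)=(-0.136300, -0.009300) → end (x,ẋ)=(-0.071844, 0.426036)
phase 2: p=-0.0144, T=0.342, ωT=1.420052, cosh=2.189519, sinh=1.947818; start (x,ẋ)=(-0.071844, 0.426036) → end (x,ẋ)=(0.059680, 0.468220)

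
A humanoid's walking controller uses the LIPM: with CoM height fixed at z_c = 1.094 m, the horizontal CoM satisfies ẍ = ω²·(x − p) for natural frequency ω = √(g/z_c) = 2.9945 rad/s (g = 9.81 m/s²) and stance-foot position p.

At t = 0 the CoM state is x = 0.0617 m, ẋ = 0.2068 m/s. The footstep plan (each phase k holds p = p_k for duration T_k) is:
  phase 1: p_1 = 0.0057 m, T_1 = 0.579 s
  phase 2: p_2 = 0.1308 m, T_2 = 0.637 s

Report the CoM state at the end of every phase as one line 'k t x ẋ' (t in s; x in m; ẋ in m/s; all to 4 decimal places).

phase 1: p=0.0057, T=0.579, ωT=1.733815, cosh=2.919413, sinh=2.742804; start (x,ẋ)=(0.061700, 0.206800) → end (x,ẋ)=(0.358605, 1.063681)
phase 2: p=0.1308, T=0.637, ωT=1.907496, cosh=3.442328, sinh=3.293876; start (x,ẋ)=(0.358605, 1.063681) → end (x,ẋ)=(2.085002, 5.908495)

1 0.5790 0.3586 1.0637
2 1.2160 2.0850 5.9085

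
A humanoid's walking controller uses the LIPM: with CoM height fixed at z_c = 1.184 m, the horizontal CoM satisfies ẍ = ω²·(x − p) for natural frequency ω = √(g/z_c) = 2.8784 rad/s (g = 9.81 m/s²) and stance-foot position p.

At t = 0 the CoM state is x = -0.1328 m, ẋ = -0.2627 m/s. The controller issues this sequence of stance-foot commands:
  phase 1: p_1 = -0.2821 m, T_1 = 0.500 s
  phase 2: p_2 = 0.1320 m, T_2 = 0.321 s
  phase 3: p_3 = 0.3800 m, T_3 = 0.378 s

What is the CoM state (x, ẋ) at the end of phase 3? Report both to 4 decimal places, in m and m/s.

phase 1: p=-0.2821, T=0.500, ωT=1.439200, cosh=2.227219, sinh=1.990102; start (x,ẋ)=(-0.132800, -0.262700) → end (x,ẋ)=(-0.131205, 0.270146)
phase 2: p=0.1320, T=0.321, ωT=0.923966, cosh=1.458102, sinh=1.061161; start (x,ẋ)=(-0.131205, 0.270146) → end (x,ẋ)=(-0.152187, -0.410044)
phase 3: p=0.3800, T=0.378, ωT=1.088035, cosh=1.652657, sinh=1.315779; start (x,ẋ)=(-0.152187, -0.410044) → end (x,ẋ)=(-0.686962, -2.693233)

x = -0.6870, ẋ = -2.6932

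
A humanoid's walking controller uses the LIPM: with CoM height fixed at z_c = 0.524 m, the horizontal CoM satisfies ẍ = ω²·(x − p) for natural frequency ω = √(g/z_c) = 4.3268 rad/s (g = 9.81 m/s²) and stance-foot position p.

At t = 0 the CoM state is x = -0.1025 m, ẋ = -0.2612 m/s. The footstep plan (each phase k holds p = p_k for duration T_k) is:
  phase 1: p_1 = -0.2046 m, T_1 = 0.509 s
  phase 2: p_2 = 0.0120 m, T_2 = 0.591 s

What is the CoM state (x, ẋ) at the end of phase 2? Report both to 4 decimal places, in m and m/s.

phase 1: p=-0.2046, T=0.509, ωT=2.202341, cosh=4.578356, sinh=4.467812; start (x,ẋ)=(-0.102500, -0.261200) → end (x,ẋ)=(-0.006862, 0.777862)
phase 2: p=0.0120, T=0.591, ωT=2.557139, cosh=6.488192, sinh=6.410666; start (x,ẋ)=(-0.006862, 0.777862) → end (x,ẋ)=(1.042111, 4.523718)

x = 1.0421, ẋ = 4.5237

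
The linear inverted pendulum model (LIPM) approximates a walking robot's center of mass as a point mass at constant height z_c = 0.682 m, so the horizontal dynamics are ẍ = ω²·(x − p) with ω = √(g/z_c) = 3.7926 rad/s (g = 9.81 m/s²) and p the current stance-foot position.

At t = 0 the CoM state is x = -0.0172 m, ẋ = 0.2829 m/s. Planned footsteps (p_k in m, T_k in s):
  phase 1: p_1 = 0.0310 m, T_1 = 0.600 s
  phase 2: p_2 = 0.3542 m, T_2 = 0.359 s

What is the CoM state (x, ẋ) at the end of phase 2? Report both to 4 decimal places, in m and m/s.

phase 1: p=0.0310, T=0.600, ωT=2.275560, cosh=4.918054, sinh=4.815314; start (x,ẋ)=(-0.017200, 0.282900) → end (x,ẋ)=(0.153137, 0.511062)
phase 2: p=0.3542, T=0.359, ωT=1.361543, cosh=2.079238, sinh=1.822973; start (x,ẋ)=(0.153137, 0.511062) → end (x,ẋ)=(0.181792, -0.327493)

x = 0.1818, ẋ = -0.3275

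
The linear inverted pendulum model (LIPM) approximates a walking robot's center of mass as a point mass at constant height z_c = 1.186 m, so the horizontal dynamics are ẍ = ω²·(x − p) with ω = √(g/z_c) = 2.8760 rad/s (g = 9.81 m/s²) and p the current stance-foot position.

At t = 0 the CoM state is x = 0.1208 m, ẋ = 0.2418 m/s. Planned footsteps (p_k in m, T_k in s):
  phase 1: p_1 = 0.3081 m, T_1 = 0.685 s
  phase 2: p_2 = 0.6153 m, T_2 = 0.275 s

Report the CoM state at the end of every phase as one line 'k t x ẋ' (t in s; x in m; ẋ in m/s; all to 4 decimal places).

1 0.6850 -0.0809 -1.0100
2 0.9600 -0.6179 -3.0968

phase 1: p=0.3081, T=0.685, ωT=1.970060, cosh=3.655278, sinh=3.515829; start (x,ẋ)=(0.120800, 0.241800) → end (x,ẋ)=(-0.080940, -1.010042)
phase 2: p=0.6153, T=0.275, ωT=0.790900, cosh=1.329408, sinh=0.875972; start (x,ẋ)=(-0.080940, -1.010042) → end (x,ẋ)=(-0.617926, -3.096793)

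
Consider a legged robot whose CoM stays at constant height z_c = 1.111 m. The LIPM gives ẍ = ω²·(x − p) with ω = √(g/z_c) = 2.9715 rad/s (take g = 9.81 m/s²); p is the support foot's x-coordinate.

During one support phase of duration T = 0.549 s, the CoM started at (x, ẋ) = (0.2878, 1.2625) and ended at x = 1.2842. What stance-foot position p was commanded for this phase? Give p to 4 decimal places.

ωT = 2.9715·0.549 = 1.631354; cosh(ωT) = 2.653226, sinh(ωT) = 2.457561
x(T) = p + (x₀−p)·cosh(ωT) + (ẋ₀/ω)·sinh(ωT) ⇒ p·(1 − cosh) = x(T) − x₀·cosh − (ẋ₀/ω)·sinh
numerator   = 1.2842 − (0.2878)·2.653226 − (1.2625/2.9715)·2.457561 = -0.523542
denominator = 1 − 2.653226 = -1.653226
p = -0.523542 / -1.653226 = 0.3167

p = 0.3167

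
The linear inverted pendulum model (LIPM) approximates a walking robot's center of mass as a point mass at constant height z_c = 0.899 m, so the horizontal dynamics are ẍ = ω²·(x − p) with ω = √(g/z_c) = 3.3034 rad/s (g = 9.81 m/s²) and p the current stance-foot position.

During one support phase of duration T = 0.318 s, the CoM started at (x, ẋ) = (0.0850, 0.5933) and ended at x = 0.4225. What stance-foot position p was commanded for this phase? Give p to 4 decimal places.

ωT = 3.3034·0.318 = 1.050481; cosh(ωT) = 1.604398, sinh(ωT) = 1.254629
x(T) = p + (x₀−p)·cosh(ωT) + (ẋ₀/ω)·sinh(ωT) ⇒ p·(1 − cosh) = x(T) − x₀·cosh − (ẋ₀/ω)·sinh
numerator   = 0.4225 − (0.0850)·1.604398 − (0.5933/3.3034)·1.254629 = 0.060791
denominator = 1 − 1.604398 = -0.604398
p = 0.060791 / -0.604398 = -0.1006

p = -0.1006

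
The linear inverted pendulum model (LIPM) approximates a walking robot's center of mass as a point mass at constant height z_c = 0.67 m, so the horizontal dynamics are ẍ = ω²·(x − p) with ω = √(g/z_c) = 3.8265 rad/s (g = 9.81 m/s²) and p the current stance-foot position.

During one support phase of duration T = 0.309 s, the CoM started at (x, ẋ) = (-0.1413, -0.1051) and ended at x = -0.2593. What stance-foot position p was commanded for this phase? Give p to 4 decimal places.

ωT = 3.8265·0.309 = 1.182388; cosh(ωT) = 1.784351, sinh(ωT) = 1.477805
x(T) = p + (x₀−p)·cosh(ωT) + (ẋ₀/ω)·sinh(ωT) ⇒ p·(1 − cosh) = x(T) − x₀·cosh − (ẋ₀/ω)·sinh
numerator   = -0.2593 − (-0.1413)·1.784351 − (-0.1051/3.8265)·1.477805 = 0.033419
denominator = 1 − 1.784351 = -0.784351
p = 0.033419 / -0.784351 = -0.0426

p = -0.0426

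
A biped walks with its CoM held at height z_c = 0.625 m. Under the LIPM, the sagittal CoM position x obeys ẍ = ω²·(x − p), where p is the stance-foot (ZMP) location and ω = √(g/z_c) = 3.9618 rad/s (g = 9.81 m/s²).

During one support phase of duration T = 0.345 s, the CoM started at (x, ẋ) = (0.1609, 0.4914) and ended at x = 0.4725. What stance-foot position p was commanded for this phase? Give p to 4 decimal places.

ωT = 3.9618·0.345 = 1.366821; cosh(ωT) = 2.088888, sinh(ωT) = 1.833972
x(T) = p + (x₀−p)·cosh(ωT) + (ẋ₀/ω)·sinh(ωT) ⇒ p·(1 − cosh) = x(T) − x₀·cosh − (ẋ₀/ω)·sinh
numerator   = 0.4725 − (0.1609)·2.088888 − (0.4914/3.9618)·1.833972 = -0.091078
denominator = 1 − 2.088888 = -1.088888
p = -0.091078 / -1.088888 = 0.0836

p = 0.0836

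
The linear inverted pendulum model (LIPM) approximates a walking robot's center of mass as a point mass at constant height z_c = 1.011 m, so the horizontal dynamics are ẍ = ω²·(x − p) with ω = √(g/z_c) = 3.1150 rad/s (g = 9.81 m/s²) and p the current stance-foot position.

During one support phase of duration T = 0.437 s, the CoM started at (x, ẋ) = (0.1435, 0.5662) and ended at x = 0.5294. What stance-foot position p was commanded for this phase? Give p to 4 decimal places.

ωT = 3.1150·0.437 = 1.361255; cosh(ωT) = 2.078712, sinh(ωT) = 1.822374
x(T) = p + (x₀−p)·cosh(ωT) + (ẋ₀/ω)·sinh(ωT) ⇒ p·(1 − cosh) = x(T) − x₀·cosh − (ẋ₀/ω)·sinh
numerator   = 0.5294 − (0.1435)·2.078712 − (0.5662/3.1150)·1.822374 = -0.100140
denominator = 1 − 2.078712 = -1.078712
p = -0.100140 / -1.078712 = 0.0928

p = 0.0928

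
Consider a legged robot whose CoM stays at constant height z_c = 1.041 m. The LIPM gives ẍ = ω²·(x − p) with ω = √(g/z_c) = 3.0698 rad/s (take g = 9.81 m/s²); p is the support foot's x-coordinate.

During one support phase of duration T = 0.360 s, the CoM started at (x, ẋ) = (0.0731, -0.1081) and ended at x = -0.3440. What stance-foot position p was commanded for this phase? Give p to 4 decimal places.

p = 0.6206

ωT = 3.0698·0.360 = 1.105128; cosh(ωT) = 1.675390, sinh(ωT) = 1.344221
x(T) = p + (x₀−p)·cosh(ωT) + (ẋ₀/ω)·sinh(ωT) ⇒ p·(1 − cosh) = x(T) − x₀·cosh − (ẋ₀/ω)·sinh
numerator   = -0.3440 − (0.0731)·1.675390 − (-0.1081/3.0698)·1.344221 = -0.419136
denominator = 1 − 1.675390 = -0.675390
p = -0.419136 / -0.675390 = 0.6206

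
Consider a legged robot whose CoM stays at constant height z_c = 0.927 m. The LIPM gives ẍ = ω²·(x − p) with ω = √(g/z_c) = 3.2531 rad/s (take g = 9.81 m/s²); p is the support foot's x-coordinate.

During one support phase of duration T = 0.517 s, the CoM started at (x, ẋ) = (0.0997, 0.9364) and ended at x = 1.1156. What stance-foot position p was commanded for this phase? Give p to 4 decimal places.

p = -0.0514

ωT = 3.2531·0.517 = 1.681853; cosh(ωT) = 2.780767, sinh(ωT) = 2.594738
x(T) = p + (x₀−p)·cosh(ωT) + (ẋ₀/ω)·sinh(ωT) ⇒ p·(1 − cosh) = x(T) − x₀·cosh − (ẋ₀/ω)·sinh
numerator   = 1.1156 − (0.0997)·2.780767 − (0.9364/3.2531)·2.594738 = 0.091466
denominator = 1 − 2.780767 = -1.780767
p = 0.091466 / -1.780767 = -0.0514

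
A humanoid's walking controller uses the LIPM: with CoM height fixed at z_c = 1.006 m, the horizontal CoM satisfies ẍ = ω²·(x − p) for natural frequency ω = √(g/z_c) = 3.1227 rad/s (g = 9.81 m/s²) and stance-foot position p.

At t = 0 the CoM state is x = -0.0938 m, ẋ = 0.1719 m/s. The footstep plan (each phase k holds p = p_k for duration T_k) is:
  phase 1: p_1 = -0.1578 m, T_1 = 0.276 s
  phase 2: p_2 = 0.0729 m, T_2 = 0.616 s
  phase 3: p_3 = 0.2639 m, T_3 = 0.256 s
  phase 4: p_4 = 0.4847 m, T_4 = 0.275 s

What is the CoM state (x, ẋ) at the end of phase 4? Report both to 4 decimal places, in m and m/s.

phase 1: p=-0.1578, T=0.276, ωT=0.861865, cosh=1.394973, sinh=0.972600; start (x,ẋ)=(-0.093800, 0.171900) → end (x,ẋ)=(-0.014982, 0.434173)
phase 2: p=0.0729, T=0.616, ωT=1.923583, cosh=3.495763, sinh=3.349680; start (x,ẋ)=(-0.014982, 0.434173) → end (x,ẋ)=(0.231418, 0.598519)
phase 3: p=0.2639, T=0.256, ωT=0.799411, cosh=1.336912, sinh=0.887319; start (x,ẋ)=(0.231418, 0.598519) → end (x,ẋ)=(0.390545, 0.710166)
phase 4: p=0.4847, T=0.275, ωT=0.858743, cosh=1.391943, sinh=0.968248; start (x,ẋ)=(0.390545, 0.710166) → end (x,ẋ)=(0.573841, 0.703828)

x = 0.5738, ẋ = 0.7038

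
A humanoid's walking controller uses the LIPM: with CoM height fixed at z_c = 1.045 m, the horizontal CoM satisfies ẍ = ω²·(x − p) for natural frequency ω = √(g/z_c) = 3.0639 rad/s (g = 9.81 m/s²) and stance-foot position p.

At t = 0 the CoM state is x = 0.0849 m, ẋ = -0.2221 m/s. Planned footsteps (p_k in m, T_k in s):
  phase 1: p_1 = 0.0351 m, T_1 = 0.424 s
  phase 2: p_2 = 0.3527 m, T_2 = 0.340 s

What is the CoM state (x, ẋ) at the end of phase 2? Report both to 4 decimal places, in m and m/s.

phase 1: p=0.0351, T=0.424, ωT=1.299094, cosh=1.969376, sinh=1.696597; start (x,ẋ)=(0.084900, -0.222100) → end (x,ẋ)=(0.010190, -0.178528)
phase 2: p=0.3527, T=0.340, ωT=1.041726, cosh=1.593475, sinh=1.240630; start (x,ẋ)=(0.010190, -0.178528) → end (x,ẋ)=(-0.265371, -1.586418)

x = -0.2654, ẋ = -1.5864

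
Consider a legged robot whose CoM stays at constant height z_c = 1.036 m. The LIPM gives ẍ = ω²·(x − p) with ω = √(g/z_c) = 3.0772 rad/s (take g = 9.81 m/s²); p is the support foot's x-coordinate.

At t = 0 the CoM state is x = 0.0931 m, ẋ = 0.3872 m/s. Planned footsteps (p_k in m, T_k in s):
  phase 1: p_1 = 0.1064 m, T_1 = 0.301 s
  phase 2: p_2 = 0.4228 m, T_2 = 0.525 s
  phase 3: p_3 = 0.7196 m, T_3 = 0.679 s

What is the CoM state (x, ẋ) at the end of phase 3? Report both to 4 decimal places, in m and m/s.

x = -1.1582, ẋ = -5.6373

phase 1: p=0.1064, T=0.301, ωT=0.926237, cosh=1.460516, sinh=1.064475; start (x,ẋ)=(0.093100, 0.387200) → end (x,ẋ)=(0.220917, 0.521946)
phase 2: p=0.4228, T=0.525, ωT=1.615530, cosh=2.614669, sinh=2.415884; start (x,ẋ)=(0.220917, 0.521946) → end (x,ẋ)=(0.304717, -0.136117)
phase 3: p=0.7196, T=0.679, ωT=2.089419, cosh=4.101988, sinh=3.978229; start (x,ẋ)=(0.304717, -0.136117) → end (x,ẋ)=(-1.158217, -5.637265)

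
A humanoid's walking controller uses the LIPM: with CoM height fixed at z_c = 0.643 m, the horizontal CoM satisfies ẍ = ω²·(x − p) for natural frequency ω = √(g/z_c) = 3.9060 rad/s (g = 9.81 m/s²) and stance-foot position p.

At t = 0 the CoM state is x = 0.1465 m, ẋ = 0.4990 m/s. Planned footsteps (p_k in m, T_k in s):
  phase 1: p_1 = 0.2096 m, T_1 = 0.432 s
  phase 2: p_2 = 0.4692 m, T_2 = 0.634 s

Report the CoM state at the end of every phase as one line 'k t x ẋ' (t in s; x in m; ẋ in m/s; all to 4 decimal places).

1 0.4320 0.3667 0.7515
2 1.0660 0.9915 2.1367

phase 1: p=0.2096, T=0.432, ωT=1.687392, cosh=2.795183, sinh=2.610182; start (x,ẋ)=(0.146500, 0.499000) → end (x,ẋ)=(0.366680, 0.751469)
phase 2: p=0.4692, T=0.634, ωT=2.476404, cosh=5.991223, sinh=5.907178; start (x,ẋ)=(0.366680, 0.751469) → end (x,ẋ)=(0.991454, 2.136735)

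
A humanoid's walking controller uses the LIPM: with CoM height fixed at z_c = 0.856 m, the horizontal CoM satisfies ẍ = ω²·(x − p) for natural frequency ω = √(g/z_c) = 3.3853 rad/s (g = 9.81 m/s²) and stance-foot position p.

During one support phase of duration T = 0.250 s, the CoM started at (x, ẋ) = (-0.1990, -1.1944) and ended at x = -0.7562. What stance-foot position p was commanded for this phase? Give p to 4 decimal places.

p = 0.3843

ωT = 3.3853·0.250 = 0.846325; cosh(ωT) = 1.380027, sinh(ωT) = 0.951038
x(T) = p + (x₀−p)·cosh(ωT) + (ẋ₀/ω)·sinh(ωT) ⇒ p·(1 − cosh) = x(T) − x₀·cosh − (ẋ₀/ω)·sinh
numerator   = -0.7562 − (-0.1990)·1.380027 − (-1.1944/3.3853)·0.951038 = -0.146030
denominator = 1 − 1.380027 = -0.380027
p = -0.146030 / -0.380027 = 0.3843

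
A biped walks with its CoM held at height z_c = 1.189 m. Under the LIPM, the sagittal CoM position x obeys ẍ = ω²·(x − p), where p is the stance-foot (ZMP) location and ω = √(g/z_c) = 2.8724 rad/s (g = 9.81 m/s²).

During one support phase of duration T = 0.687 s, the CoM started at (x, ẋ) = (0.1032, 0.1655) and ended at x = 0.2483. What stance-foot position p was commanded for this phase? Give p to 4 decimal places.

p = 0.1250

ωT = 2.8724·0.687 = 1.973339; cosh(ωT) = 3.666825, sinh(ωT) = 3.527833
x(T) = p + (x₀−p)·cosh(ωT) + (ẋ₀/ω)·sinh(ωT) ⇒ p·(1 − cosh) = x(T) − x₀·cosh − (ẋ₀/ω)·sinh
numerator   = 0.2483 − (0.1032)·3.666825 − (0.1655/2.8724)·3.527833 = -0.333381
denominator = 1 − 3.666825 = -2.666825
p = -0.333381 / -2.666825 = 0.1250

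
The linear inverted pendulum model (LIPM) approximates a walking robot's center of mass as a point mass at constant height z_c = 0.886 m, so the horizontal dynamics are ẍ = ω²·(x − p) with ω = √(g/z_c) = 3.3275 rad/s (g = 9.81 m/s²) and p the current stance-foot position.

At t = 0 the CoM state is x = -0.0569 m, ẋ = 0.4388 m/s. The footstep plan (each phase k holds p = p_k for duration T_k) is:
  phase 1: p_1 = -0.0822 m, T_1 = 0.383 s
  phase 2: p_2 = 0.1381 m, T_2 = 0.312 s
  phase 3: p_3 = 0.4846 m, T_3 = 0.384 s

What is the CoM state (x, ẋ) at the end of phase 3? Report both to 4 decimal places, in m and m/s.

phase 1: p=-0.0822, T=0.383, ωT=1.274433, cosh=1.928130, sinh=1.648541; start (x,ẋ)=(-0.056900, 0.438800) → end (x,ẋ)=(0.183976, 0.984847)
phase 2: p=0.1381, T=0.312, ωT=1.038180, cosh=1.589086, sinh=1.234987; start (x,ẋ)=(0.183976, 0.984847) → end (x,ẋ)=(0.576523, 1.753530)
phase 3: p=0.4846, T=0.384, ωT=1.277760, cosh=1.933627, sinh=1.654966; start (x,ẋ)=(0.576523, 1.753530) → end (x,ẋ)=(1.534480, 3.896882)

x = 1.5345, ẋ = 3.8969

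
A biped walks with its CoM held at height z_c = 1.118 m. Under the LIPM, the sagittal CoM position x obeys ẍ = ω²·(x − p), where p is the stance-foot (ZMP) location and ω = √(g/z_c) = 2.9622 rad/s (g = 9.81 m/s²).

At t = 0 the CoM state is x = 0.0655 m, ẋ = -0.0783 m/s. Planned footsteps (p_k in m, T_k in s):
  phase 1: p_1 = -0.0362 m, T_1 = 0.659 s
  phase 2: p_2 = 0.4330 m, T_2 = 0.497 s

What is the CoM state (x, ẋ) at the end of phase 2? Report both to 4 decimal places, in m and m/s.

x = 0.5141, ẋ = 0.5466

phase 1: p=-0.0362, T=0.659, ωT=1.952090, cosh=3.592684, sinh=3.450707; start (x,ẋ)=(0.065500, -0.078300) → end (x,ẋ)=(0.237963, 0.758238)
phase 2: p=0.4330, T=0.497, ωT=1.472213, cosh=2.294145, sinh=2.064728; start (x,ẋ)=(0.237963, 0.758238) → end (x,ẋ)=(0.514068, 0.546637)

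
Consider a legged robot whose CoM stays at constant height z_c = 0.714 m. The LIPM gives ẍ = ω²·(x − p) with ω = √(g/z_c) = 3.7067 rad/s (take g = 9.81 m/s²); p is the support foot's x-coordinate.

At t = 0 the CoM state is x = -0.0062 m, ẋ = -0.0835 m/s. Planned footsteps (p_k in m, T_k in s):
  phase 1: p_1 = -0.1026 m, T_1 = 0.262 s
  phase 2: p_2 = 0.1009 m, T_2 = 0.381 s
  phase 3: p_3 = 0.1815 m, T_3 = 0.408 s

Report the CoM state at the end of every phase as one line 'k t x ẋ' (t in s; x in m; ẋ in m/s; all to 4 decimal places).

1 0.2620 0.0175 0.2781
2 0.6430 0.0644 0.0076
3 1.0510 -0.0927 -0.9191

phase 1: p=-0.1026, T=0.262, ωT=0.971155, cosh=1.509820, sinh=1.131174; start (x,ẋ)=(-0.006200, -0.083500) → end (x,ẋ)=(0.017465, 0.278128)
phase 2: p=0.1009, T=0.381, ωT=1.412253, cosh=2.174393, sinh=1.930799; start (x,ẋ)=(0.017465, 0.278128) → end (x,ẋ)=(0.064355, 0.007623)
phase 3: p=0.1815, T=0.408, ωT=1.512334, cosh=2.378851, sinh=2.158456; start (x,ẋ)=(0.064355, 0.007623) → end (x,ẋ)=(-0.092732, -0.919116)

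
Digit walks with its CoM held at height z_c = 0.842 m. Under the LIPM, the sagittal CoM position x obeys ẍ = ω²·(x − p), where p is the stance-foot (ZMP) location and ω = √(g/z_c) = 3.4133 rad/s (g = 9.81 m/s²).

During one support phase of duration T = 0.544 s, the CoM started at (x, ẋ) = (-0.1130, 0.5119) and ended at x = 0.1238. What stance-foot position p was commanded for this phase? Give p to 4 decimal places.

p = -0.0114

ωT = 3.4133·0.544 = 1.856835; cosh(ωT) = 3.279803, sinh(ωT) = 3.123636
x(T) = p + (x₀−p)·cosh(ωT) + (ẋ₀/ω)·sinh(ωT) ⇒ p·(1 − cosh) = x(T) − x₀·cosh − (ẋ₀/ω)·sinh
numerator   = 0.1238 − (-0.1130)·3.279803 − (0.5119/3.4133)·3.123636 = 0.025959
denominator = 1 − 3.279803 = -2.279803
p = 0.025959 / -2.279803 = -0.0114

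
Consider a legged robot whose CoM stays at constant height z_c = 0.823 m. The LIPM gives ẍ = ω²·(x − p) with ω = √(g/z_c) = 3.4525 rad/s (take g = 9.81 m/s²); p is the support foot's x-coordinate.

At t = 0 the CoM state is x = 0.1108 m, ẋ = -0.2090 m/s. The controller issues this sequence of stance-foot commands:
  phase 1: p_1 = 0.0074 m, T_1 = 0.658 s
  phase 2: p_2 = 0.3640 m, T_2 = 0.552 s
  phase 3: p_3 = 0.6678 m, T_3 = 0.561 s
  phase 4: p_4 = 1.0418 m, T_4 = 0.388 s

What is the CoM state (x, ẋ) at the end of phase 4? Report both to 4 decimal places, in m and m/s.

phase 1: p=0.0074, T=0.658, ωT=2.271745, cosh=4.899719, sinh=4.796587; start (x,ẋ)=(0.110800, -0.209000) → end (x,ẋ)=(0.223666, 0.688285)
phase 2: p=0.3640, T=0.552, ωT=1.905780, cosh=3.436679, sinh=3.287972; start (x,ẋ)=(0.223666, 0.688285) → end (x,ẋ)=(0.537201, 0.772376)
phase 3: p=0.6678, T=0.561, ωT=1.936853, cosh=3.540520, sinh=3.396363; start (x,ẋ)=(0.537201, 0.772376) → end (x,ẋ)=(0.965228, 1.203212)
phase 4: p=1.0418, T=0.388, ωT=1.339570, cosh=2.039680, sinh=1.777722; start (x,ẋ)=(0.965228, 1.203212) → end (x,ẋ)=(1.505162, 1.984200)

x = 1.5052, ẋ = 1.9842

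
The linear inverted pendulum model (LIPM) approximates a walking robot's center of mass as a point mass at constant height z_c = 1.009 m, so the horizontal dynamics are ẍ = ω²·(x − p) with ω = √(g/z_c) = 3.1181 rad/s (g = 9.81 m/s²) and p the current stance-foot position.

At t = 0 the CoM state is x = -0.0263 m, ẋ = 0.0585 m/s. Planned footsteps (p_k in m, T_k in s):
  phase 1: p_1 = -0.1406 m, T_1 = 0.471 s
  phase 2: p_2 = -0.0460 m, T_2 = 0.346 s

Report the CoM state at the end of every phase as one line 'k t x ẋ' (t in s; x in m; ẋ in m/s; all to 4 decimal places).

phase 1: p=-0.1406, T=0.471, ωT=1.468625, cosh=2.286751, sinh=2.056509; start (x,ẋ)=(-0.026300, 0.058500) → end (x,ẋ)=(0.159359, 0.866712)
phase 2: p=-0.0460, T=0.346, ωT=1.078863, cosh=1.640657, sinh=1.300675; start (x,ẋ)=(0.159359, 0.866712) → end (x,ẋ)=(0.652461, 2.254837)

1 0.4710 0.1594 0.8667
2 0.8170 0.6525 2.2548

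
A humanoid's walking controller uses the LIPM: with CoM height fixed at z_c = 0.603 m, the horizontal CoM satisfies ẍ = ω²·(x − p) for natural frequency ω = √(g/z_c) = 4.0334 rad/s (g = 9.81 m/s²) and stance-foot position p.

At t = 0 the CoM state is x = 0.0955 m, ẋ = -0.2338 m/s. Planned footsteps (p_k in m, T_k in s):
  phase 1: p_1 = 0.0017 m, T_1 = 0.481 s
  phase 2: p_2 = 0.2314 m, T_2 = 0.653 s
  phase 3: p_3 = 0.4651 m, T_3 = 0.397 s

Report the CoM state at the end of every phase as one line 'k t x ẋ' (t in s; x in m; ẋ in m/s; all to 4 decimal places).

1 0.4810 0.1373 0.4589
2 1.1340 0.3609 0.5827
3 1.5310 0.5400 0.5044

phase 1: p=0.0017, T=0.481, ωT=1.940065, cosh=3.551450, sinh=3.407756; start (x,ẋ)=(0.095500, -0.233800) → end (x,ẋ)=(0.137292, 0.458937)
phase 2: p=0.2314, T=0.653, ωT=2.633810, cosh=6.999268, sinh=6.927464; start (x,ẋ)=(0.137292, 0.458937) → end (x,ẋ)=(0.360950, 0.582734)
phase 3: p=0.4651, T=0.397, ωT=1.601260, cosh=2.580459, sinh=2.378817; start (x,ẋ)=(0.360950, 0.582734) → end (x,ẋ)=(0.540028, 0.504426)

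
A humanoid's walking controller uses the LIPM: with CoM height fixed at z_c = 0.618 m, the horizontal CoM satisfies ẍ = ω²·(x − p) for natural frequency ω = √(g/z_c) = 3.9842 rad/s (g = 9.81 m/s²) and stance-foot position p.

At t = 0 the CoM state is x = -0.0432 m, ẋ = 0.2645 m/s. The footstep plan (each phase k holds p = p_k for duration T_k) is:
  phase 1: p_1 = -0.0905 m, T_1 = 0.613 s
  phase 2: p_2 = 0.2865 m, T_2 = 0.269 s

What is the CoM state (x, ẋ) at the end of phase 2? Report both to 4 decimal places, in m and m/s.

phase 1: p=-0.0905, T=0.613, ωT=2.442315, cosh=5.793293, sinh=5.706334; start (x,ẋ)=(-0.043200, 0.264500) → end (x,ẋ)=(0.562350, 2.607700)
phase 2: p=0.2865, T=0.269, ωT=1.071750, cosh=1.631447, sinh=1.289038; start (x,ẋ)=(0.562350, 2.607700) → end (x,ẋ)=(1.580224, 5.671033)

x = 1.5802, ẋ = 5.6710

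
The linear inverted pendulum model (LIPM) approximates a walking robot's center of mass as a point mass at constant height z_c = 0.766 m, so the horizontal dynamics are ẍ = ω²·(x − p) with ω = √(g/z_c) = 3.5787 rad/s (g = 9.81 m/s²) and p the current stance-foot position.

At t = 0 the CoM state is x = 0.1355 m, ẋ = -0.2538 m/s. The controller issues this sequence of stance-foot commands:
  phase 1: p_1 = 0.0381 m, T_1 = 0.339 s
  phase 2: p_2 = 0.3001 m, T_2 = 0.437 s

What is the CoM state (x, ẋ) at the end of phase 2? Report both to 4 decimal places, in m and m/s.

phase 1: p=0.0381, T=0.339, ωT=1.213179, cosh=1.830707, sinh=1.533456; start (x,ẋ)=(0.135500, -0.253800) → end (x,ẋ)=(0.107659, 0.069876)
phase 2: p=0.3001, T=0.437, ωT=1.563892, cosh=2.493349, sinh=2.284029; start (x,ẋ)=(0.107659, 0.069876) → end (x,ẋ)=(-0.135126, -1.398761)

x = -0.1351, ẋ = -1.3988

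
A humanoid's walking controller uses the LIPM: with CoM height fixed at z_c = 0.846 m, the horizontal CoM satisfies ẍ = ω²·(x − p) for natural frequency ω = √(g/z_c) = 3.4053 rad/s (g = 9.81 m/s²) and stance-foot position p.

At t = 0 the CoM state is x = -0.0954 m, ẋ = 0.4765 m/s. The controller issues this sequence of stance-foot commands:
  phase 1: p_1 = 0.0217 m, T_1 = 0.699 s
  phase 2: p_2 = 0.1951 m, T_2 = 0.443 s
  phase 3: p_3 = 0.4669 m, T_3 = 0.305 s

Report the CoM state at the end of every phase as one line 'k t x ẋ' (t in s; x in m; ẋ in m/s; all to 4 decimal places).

phase 1: p=0.0217, T=0.699, ωT=2.380305, cosh=5.450359, sinh=5.357837; start (x,ẋ)=(-0.095400, 0.476500) → end (x,ẋ)=(0.133179, 0.460602)
phase 2: p=0.1951, T=0.443, ωT=1.508548, cosh=2.370697, sinh=2.149466; start (x,ẋ)=(0.133179, 0.460602) → end (x,ẋ)=(0.339042, 0.638714)
phase 3: p=0.4669, T=0.305, ωT=1.038617, cosh=1.589625, sinh=1.235681; start (x,ẋ)=(0.339042, 0.638714) → end (x,ẋ)=(0.495424, 0.477307)

1 0.6990 0.1332 0.4606
2 1.1420 0.3390 0.6387
3 1.4470 0.4954 0.4773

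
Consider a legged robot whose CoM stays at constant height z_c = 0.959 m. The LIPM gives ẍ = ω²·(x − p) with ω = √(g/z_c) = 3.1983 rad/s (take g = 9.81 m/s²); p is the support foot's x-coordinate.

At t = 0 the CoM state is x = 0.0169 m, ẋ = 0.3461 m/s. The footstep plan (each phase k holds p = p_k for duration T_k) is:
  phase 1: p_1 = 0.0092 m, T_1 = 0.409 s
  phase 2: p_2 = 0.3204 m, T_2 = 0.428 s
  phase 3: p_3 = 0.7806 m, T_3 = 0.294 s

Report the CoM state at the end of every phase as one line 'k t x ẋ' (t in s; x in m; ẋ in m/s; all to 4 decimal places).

phase 1: p=0.0092, T=0.409, ωT=1.308105, cosh=1.984744, sinh=1.714412; start (x,ẋ)=(0.016900, 0.346100) → end (x,ẋ)=(0.210005, 0.729141)
phase 2: p=0.3204, T=0.428, ωT=1.368872, cosh=2.092655, sinh=1.838261; start (x,ẋ)=(0.210005, 0.729141) → end (x,ẋ)=(0.508465, 0.876796)
phase 3: p=0.7806, T=0.294, ωT=0.940300, cosh=1.475630, sinh=1.085120; start (x,ẋ)=(0.508465, 0.876796) → end (x,ẋ)=(0.676508, 0.349370)

1 0.4090 0.2100 0.7291
2 0.8370 0.5085 0.8768
3 1.1310 0.6765 0.3494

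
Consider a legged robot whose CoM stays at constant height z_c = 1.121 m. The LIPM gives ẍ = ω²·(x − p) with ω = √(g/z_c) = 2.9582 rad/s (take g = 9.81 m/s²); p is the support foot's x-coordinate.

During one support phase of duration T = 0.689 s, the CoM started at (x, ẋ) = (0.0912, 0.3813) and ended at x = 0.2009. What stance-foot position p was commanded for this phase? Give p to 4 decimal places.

p = 0.2209

ωT = 2.9582·0.689 = 2.038200; cosh(ωT) = 3.903520, sinh(ωT) = 3.773257
x(T) = p + (x₀−p)·cosh(ωT) + (ẋ₀/ω)·sinh(ωT) ⇒ p·(1 − cosh) = x(T) − x₀·cosh − (ẋ₀/ω)·sinh
numerator   = 0.2009 − (0.0912)·3.903520 − (0.3813/2.9582)·3.773257 = -0.641459
denominator = 1 − 3.903520 = -2.903520
p = -0.641459 / -2.903520 = 0.2209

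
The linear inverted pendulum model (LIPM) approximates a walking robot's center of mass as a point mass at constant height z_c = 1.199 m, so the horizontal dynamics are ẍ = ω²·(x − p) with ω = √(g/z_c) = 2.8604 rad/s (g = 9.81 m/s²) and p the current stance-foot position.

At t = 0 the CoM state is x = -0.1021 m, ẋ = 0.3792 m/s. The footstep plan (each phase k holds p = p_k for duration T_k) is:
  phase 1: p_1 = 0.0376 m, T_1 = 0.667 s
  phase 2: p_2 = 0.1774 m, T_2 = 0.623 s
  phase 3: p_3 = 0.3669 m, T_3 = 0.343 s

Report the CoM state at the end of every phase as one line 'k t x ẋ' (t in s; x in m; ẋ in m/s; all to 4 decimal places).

phase 1: p=0.0376, T=0.667, ωT=1.907887, cosh=3.443613, sinh=3.295220; start (x,ẋ)=(-0.102100, 0.379200) → end (x,ẋ)=(-0.006629, -0.010945)
phase 2: p=0.1774, T=0.623, ωT=1.782029, cosh=3.055099, sinh=2.886803; start (x,ẋ)=(-0.006629, -0.010945) → end (x,ẋ)=(-0.395873, -1.553042)
phase 3: p=0.3669, T=0.343, ωT=0.981117, cosh=1.521163, sinh=1.146271; start (x,ẋ)=(-0.395873, -1.553042) → end (x,ẋ)=(-1.415766, -4.863406)

1 0.6670 -0.0066 -0.0109
2 1.2900 -0.3959 -1.5530
3 1.6330 -1.4158 -4.8634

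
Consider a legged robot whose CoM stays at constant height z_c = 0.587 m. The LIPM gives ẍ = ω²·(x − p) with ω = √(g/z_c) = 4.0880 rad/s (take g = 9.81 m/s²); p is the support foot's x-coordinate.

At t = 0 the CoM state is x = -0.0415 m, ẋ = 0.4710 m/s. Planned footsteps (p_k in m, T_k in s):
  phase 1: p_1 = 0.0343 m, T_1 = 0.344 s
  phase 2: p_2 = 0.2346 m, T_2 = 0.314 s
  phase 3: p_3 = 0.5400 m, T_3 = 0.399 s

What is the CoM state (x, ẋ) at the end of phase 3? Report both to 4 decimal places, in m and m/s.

phase 1: p=0.0343, T=0.344, ωT=1.406272, cosh=2.162885, sinh=1.917829; start (x,ẋ)=(-0.041500, 0.471000) → end (x,ẋ)=(0.091317, 0.424440)
phase 2: p=0.2346, T=0.314, ωT=1.283632, cosh=1.943378, sinh=1.666349; start (x,ẋ)=(0.091317, 0.424440) → end (x,ẋ)=(0.129156, -0.151204)
phase 3: p=0.5400, T=0.399, ωT=1.631112, cosh=2.652633, sinh=2.456921; start (x,ẋ)=(0.129156, -0.151204) → end (x,ẋ)=(-0.640692, -4.527559)

x = -0.6407, ẋ = -4.5276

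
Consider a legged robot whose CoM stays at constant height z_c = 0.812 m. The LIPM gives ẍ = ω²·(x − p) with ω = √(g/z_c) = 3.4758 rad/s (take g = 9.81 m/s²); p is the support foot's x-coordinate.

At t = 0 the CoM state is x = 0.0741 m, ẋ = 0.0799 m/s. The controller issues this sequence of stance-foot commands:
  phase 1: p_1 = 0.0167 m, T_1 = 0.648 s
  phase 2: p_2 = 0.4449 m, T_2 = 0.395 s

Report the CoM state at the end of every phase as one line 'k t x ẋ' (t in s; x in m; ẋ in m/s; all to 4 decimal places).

1 0.6480 0.4007 1.3223
2 1.0430 1.0547 2.4935

phase 1: p=0.0167, T=0.648, ωT=2.252318, cosh=4.807456, sinh=4.702301; start (x,ẋ)=(0.074100, 0.079900) → end (x,ẋ)=(0.400742, 1.322276)
phase 2: p=0.4449, T=0.395, ωT=1.372941, cosh=2.100151, sinh=1.846790; start (x,ẋ)=(0.400742, 1.322276) → end (x,ẋ)=(1.054725, 2.493528)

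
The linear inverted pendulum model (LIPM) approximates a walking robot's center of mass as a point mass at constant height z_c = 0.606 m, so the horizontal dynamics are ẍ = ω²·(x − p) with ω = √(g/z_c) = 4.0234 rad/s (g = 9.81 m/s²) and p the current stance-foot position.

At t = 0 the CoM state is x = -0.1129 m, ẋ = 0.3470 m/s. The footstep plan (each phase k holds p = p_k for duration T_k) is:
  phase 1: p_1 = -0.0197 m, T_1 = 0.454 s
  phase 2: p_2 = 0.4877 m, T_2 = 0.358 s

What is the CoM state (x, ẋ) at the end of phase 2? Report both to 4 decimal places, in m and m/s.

phase 1: p=-0.0197, T=0.454, ωT=1.826624, cosh=3.186915, sinh=3.025959; start (x,ẋ)=(-0.112900, 0.347000) → end (x,ẋ)=(-0.055745, -0.028817)
phase 2: p=0.4877, T=0.358, ωT=1.440377, cosh=2.229563, sinh=1.992725; start (x,ẋ)=(-0.055745, -0.028817) → end (x,ẋ)=(-0.738218, -4.421338)

x = -0.7382, ẋ = -4.4213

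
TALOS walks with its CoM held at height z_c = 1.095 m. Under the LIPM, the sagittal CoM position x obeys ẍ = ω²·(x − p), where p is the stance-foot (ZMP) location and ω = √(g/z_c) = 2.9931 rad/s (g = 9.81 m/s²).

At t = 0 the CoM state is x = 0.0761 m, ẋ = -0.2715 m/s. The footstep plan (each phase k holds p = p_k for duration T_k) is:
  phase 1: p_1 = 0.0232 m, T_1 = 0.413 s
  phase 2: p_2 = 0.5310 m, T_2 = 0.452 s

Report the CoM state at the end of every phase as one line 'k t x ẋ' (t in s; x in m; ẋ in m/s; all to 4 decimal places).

phase 1: p=0.0232, T=0.413, ωT=1.236150, cosh=1.866418, sinh=1.575918; start (x,ẋ)=(0.076100, -0.271500) → end (x,ẋ)=(-0.021016, -0.257210)
phase 2: p=0.5310, T=0.452, ωT=1.352881, cosh=2.063525, sinh=1.805031; start (x,ẋ)=(-0.021016, -0.257210) → end (x,ẋ)=(-0.763212, -3.513100)

1 0.4130 -0.0210 -0.2572
2 0.8650 -0.7632 -3.5131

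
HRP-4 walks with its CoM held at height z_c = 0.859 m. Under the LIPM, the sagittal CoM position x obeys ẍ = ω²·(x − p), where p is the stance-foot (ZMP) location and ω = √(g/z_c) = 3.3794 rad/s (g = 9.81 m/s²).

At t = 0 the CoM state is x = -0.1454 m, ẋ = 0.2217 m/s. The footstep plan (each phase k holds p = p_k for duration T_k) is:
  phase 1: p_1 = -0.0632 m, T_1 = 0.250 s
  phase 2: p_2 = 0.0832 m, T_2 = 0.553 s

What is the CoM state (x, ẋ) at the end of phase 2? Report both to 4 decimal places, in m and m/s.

x = -0.5325, ẋ = -1.9714

phase 1: p=-0.0632, T=0.250, ωT=0.844850, cosh=1.378625, sinh=0.949003; start (x,ẋ)=(-0.145400, 0.221700) → end (x,ẋ)=(-0.114265, 0.042021)
phase 2: p=0.0832, T=0.553, ωT=1.868808, cosh=3.317438, sinh=3.163130; start (x,ẋ)=(-0.114265, 0.042021) → end (x,ẋ)=(-0.532547, -1.971400)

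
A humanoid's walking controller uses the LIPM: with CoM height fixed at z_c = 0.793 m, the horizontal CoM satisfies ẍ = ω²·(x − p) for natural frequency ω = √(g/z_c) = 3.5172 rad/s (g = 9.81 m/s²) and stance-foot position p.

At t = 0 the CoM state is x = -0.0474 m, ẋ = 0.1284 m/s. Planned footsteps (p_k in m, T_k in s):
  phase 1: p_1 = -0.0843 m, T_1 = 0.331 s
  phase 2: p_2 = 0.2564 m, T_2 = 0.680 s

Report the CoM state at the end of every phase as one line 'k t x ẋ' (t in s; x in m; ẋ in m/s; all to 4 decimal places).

phase 1: p=-0.0843, T=0.331, ωT=1.164193, cosh=1.757756, sinh=1.445581; start (x,ẋ)=(-0.047400, 0.128400) → end (x,ẋ)=(0.033334, 0.413310)
phase 2: p=0.2564, T=0.680, ωT=2.391696, cosh=5.511747, sinh=5.420272; start (x,ẋ)=(0.033334, 0.413310) → end (x,ẋ)=(-0.336141, -1.974509)

1 0.3310 0.0333 0.4133
2 1.0110 -0.3361 -1.9745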